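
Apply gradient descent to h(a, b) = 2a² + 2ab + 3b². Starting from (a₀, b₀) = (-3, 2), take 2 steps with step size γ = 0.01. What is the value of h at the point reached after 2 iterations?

∇h = (4a + 2b, 2a + 6b)
Step 1: at (-3, 2), ∇h = (-8, 6) → (-3, 2) − 0.01·(-8, 6) = (-2.92, 1.94)
Step 2: at (-2.92, 1.94), ∇h = (-7.8, 5.8) → (-2.92, 1.94) − 0.01·(-7.8, 5.8) = (-2.842, 1.882)
h(-2.842, 1.882) = 16.082412

16.082412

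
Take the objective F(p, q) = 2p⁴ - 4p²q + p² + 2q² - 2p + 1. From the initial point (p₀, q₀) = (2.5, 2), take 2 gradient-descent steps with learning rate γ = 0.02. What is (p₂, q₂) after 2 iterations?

∇F = (8p³ - 8pq + 2p - 2, -4p² + 4q)
(p₁, q₁) = (2.5, 2) − 0.02·(88, -17) = (0.74, 2.34)
(p₂, q₂) = (0.74, 2.34) − 0.02·(-11.131008, 7.1696) = (0.96262016, 2.196608)

(0.96262016, 2.196608)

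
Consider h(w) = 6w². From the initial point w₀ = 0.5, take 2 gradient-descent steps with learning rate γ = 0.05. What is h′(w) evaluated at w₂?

0.96

h′(w) = 12w
w₁ = 0.5 − 0.05·6 = 0.2
w₂ = 0.2 − 0.05·2.4 = 0.08
h′(w) at (0.08) = 0.96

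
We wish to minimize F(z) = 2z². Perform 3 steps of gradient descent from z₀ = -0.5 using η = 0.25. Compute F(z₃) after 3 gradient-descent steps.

0

F′(z) = 4z
Step 1: F′(-0.5) = -2; z₁ = -0.5 − 0.25·(-2) = 0
Step 2: F′(0) = 0; z₂ = 0 − 0.25·0 = 0
Step 3: F′(0) = 0; z₃ = 0 − 0.25·0 = 0
F(0) = 0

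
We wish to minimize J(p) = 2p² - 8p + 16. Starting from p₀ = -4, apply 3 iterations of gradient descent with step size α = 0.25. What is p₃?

2

J′(p) = 4p - 8
Step 1: J′(-4) = -24; p₁ = -4 − 0.25·(-24) = 2
Step 2: J′(2) = 0; p₂ = 2 − 0.25·0 = 2
Step 3: J′(2) = 0; p₃ = 2 − 0.25·0 = 2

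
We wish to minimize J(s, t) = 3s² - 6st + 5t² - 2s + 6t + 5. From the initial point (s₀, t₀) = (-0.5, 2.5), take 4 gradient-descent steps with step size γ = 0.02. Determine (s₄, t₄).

(0.46212992, 0.68957824)

∇J = (6s - 6t - 2, -6s + 10t + 6)
(s₁, t₁) = (-0.5, 2.5) − 0.02·(-20, 34) = (-0.1, 1.82)
(s₂, t₂) = (-0.1, 1.82) − 0.02·(-13.52, 24.8) = (0.1704, 1.324)
(s₃, t₃) = (0.1704, 1.324) − 0.02·(-8.9216, 18.2176) = (0.348832, 0.959648)
(s₄, t₄) = (0.348832, 0.959648) − 0.02·(-5.664896, 13.503488) = (0.46212992, 0.68957824)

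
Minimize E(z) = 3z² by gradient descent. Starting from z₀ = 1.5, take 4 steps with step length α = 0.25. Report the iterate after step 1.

E′(z) = 6z
z₁ = 1.5 − 0.25·9 = -0.75

-0.75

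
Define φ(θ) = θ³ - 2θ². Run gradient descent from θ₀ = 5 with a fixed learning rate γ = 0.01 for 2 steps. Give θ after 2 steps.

φ′(θ) = 3θ² - 4θ
Step 1: φ′(5) = 55; θ₁ = 5 − 0.01·55 = 4.45
Step 2: φ′(4.45) = 41.6075; θ₂ = 4.45 − 0.01·41.6075 = 4.033925

4.033925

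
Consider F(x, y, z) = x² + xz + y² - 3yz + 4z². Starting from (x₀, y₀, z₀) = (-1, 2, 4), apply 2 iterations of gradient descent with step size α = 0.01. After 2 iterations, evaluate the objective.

28.95322078

∇F = (2x + z, 2y - 3z, x - 3y + 8z)
Step 1: at (-1, 2, 4), ∇F = (2, -8, 25) → (-1, 2, 4) − 0.01·(2, -8, 25) = (-1.02, 2.08, 3.75)
Step 2: at (-1.02, 2.08, 3.75), ∇F = (1.71, -7.09, 22.74) → (-1.02, 2.08, 3.75) − 0.01·(1.71, -7.09, 22.74) = (-1.0371, 2.1509, 3.5226)
F(-1.0371, 2.1509, 3.5226) = 28.95322078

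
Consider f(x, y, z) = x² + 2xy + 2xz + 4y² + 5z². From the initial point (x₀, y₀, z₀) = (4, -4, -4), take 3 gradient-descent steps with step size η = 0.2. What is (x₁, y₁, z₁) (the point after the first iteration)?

(5.6, 0.8, 2.4)

∇f = (2x + 2y + 2z, 2x + 8y, 2x + 10z)
(x₁, y₁, z₁) = (4, -4, -4) − 0.2·(-8, -24, -32) = (5.6, 0.8, 2.4)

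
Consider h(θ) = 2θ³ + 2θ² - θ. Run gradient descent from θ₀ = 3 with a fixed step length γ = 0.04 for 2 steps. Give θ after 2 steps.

0.3376

h′(θ) = 6θ² + 4θ - 1
θ₁ = 3 − 0.04·65 = 0.4
θ₂ = 0.4 − 0.04·1.56 = 0.3376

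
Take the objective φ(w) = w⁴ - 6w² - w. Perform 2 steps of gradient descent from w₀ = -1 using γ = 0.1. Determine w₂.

φ′(w) = 4w³ - 12w - 1
Step 1: φ′(-1) = 7; w₁ = -1 − 0.1·7 = -1.7
Step 2: φ′(-1.7) = -0.252; w₂ = -1.7 − 0.1·(-0.252) = -1.6748

-1.6748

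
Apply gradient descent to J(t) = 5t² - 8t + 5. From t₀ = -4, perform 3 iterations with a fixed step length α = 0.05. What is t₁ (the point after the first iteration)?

J′(t) = 10t - 8
Step 1: J′(-4) = -48; t₁ = -4 − 0.05·(-48) = -1.6

-1.6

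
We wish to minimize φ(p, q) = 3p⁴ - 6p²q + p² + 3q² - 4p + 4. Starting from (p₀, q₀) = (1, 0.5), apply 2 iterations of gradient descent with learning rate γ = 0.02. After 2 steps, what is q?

0.594368

∇φ = (12p³ - 12pq + 2p - 4, -6p² + 6q)
(p₁, q₁) = (1, 0.5) − 0.02·(4, -3) = (0.92, 0.56)
(p₂, q₂) = (0.92, 0.56) − 0.02·(1.001856, -1.7184) = (0.89996288, 0.594368)
q = 0.594368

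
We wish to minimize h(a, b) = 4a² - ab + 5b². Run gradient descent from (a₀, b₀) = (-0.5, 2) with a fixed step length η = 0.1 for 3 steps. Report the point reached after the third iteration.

(0.004, 0.0015)

∇h = (8a - b, -a + 10b)
(a₁, b₁) = (-0.5, 2) − 0.1·(-6, 20.5) = (0.1, -0.05)
(a₂, b₂) = (0.1, -0.05) − 0.1·(0.85, -0.6) = (0.015, 0.01)
(a₃, b₃) = (0.015, 0.01) − 0.1·(0.11, 0.085) = (0.004, 0.0015)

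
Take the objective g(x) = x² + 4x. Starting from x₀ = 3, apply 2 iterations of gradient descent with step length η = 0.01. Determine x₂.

g′(x) = 2x + 4
x₁ = 3 − 0.01·10 = 2.9
x₂ = 2.9 − 0.01·9.8 = 2.802

2.802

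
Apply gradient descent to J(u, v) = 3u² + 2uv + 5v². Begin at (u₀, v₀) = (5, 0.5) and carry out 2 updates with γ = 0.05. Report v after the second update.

∇J = (6u + 2v, 2u + 10v)
(u₁, v₁) = (5, 0.5) − 0.05·(31, 15) = (3.45, -0.25)
(u₂, v₂) = (3.45, -0.25) − 0.05·(20.2, 4.4) = (2.44, -0.47)
v = -0.47

-0.47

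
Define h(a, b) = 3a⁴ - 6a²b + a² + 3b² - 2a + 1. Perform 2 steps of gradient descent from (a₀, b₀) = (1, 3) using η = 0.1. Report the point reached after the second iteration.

∇h = (12a³ - 12ab + 2a - 2, -6a² + 6b)
Step 1: at (1, 3), ∇h = (-24, 12) → (1, 3) − 0.1·(-24, 12) = (3.4, 1.8)
Step 2: at (3.4, 1.8), ∇h = (403.008, -58.56) → (3.4, 1.8) − 0.1·(403.008, -58.56) = (-36.9008, 7.656)

(-36.9008, 7.656)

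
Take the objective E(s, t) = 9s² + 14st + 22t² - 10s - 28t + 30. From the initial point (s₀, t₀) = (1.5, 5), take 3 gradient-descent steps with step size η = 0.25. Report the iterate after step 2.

(242.25, 560.375)

∇E = (18s + 14t - 10, 14s + 44t - 28)
Step 1: at (1.5, 5), ∇E = (87, 213) → (1.5, 5) − 0.25·(87, 213) = (-20.25, -48.25)
Step 2: at (-20.25, -48.25), ∇E = (-1050, -2434.5) → (-20.25, -48.25) − 0.25·(-1050, -2434.5) = (242.25, 560.375)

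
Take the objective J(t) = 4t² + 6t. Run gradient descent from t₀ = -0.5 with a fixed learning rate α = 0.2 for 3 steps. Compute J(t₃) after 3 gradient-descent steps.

-2.238336

J′(t) = 8t + 6
Step 1: J′(-0.5) = 2; t₁ = -0.5 − 0.2·2 = -0.9
Step 2: J′(-0.9) = -1.2; t₂ = -0.9 − 0.2·(-1.2) = -0.66
Step 3: J′(-0.66) = 0.72; t₃ = -0.66 − 0.2·0.72 = -0.804
J(-0.804) = -2.238336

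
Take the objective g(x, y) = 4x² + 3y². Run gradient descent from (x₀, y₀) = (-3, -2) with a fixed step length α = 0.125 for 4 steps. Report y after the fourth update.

∇g = (8x, 6y)
(x₁, y₁) = (-3, -2) − 0.125·(-24, -12) = (0, -0.5)
(x₂, y₂) = (0, -0.5) − 0.125·(0, -3) = (0, -0.125)
(x₃, y₃) = (0, -0.125) − 0.125·(0, -0.75) = (0, -0.03125)
(x₄, y₄) = (0, -0.03125) − 0.125·(0, -0.1875) = (0, -0.0078125)
y = -0.0078125

-0.0078125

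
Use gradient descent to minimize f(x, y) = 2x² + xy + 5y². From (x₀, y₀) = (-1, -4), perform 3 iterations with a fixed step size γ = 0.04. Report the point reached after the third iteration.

(-0.34496, -0.814208)

∇f = (4x + y, x + 10y)
(x₁, y₁) = (-1, -4) − 0.04·(-8, -41) = (-0.68, -2.36)
(x₂, y₂) = (-0.68, -2.36) − 0.04·(-5.08, -24.28) = (-0.4768, -1.3888)
(x₃, y₃) = (-0.4768, -1.3888) − 0.04·(-3.296, -14.3648) = (-0.34496, -0.814208)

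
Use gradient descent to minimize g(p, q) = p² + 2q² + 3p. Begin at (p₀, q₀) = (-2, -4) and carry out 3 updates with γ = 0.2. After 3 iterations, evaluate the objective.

∇g = (2p + 3, 4q)
Step 1: at (-2, -4), ∇g = (-1, -16) → (-2, -4) − 0.2·(-1, -16) = (-1.8, -0.8)
Step 2: at (-1.8, -0.8), ∇g = (-0.6, -3.2) → (-1.8, -0.8) − 0.2·(-0.6, -3.2) = (-1.68, -0.16)
Step 3: at (-1.68, -0.16), ∇g = (-0.36, -0.64) → (-1.68, -0.16) − 0.2·(-0.36, -0.64) = (-1.608, -0.032)
g(-1.608, -0.032) = -2.236288

-2.236288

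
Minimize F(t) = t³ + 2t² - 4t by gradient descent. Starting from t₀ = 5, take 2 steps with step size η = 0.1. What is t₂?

-7.103

F′(t) = 3t² + 4t - 4
Step 1: F′(5) = 91; t₁ = 5 − 0.1·91 = -4.1
Step 2: F′(-4.1) = 30.03; t₂ = -4.1 − 0.1·30.03 = -7.103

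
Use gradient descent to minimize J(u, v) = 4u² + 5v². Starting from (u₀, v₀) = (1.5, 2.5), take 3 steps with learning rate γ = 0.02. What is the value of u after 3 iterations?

∇J = (8u, 10v)
(u₁, v₁) = (1.5, 2.5) − 0.02·(12, 25) = (1.26, 2)
(u₂, v₂) = (1.26, 2) − 0.02·(10.08, 20) = (1.0584, 1.6)
(u₃, v₃) = (1.0584, 1.6) − 0.02·(8.4672, 16) = (0.889056, 1.28)
u = 0.889056

0.889056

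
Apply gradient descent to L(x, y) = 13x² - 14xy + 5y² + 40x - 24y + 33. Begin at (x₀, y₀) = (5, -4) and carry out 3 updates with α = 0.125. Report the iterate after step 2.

(69.625, -40.875)

∇L = (26x - 14y + 40, -14x + 10y - 24)
(x₁, y₁) = (5, -4) − 0.125·(226, -134) = (-23.25, 12.75)
(x₂, y₂) = (-23.25, 12.75) − 0.125·(-743, 429) = (69.625, -40.875)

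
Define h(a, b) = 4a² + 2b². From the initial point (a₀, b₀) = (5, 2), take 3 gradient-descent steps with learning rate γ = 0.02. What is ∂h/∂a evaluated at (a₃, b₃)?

23.70816

∇h = (8a, 4b)
Step 1: at (5, 2), ∇h = (40, 8) → (5, 2) − 0.02·(40, 8) = (4.2, 1.84)
Step 2: at (4.2, 1.84), ∇h = (33.6, 7.36) → (4.2, 1.84) − 0.02·(33.6, 7.36) = (3.528, 1.6928)
Step 3: at (3.528, 1.6928), ∇h = (28.224, 6.7712) → (3.528, 1.6928) − 0.02·(28.224, 6.7712) = (2.96352, 1.557376)
∂h/∂a at (2.96352, 1.557376) = 23.70816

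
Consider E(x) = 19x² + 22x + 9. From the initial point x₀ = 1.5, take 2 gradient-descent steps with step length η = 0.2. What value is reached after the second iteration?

89.98

E′(x) = 38x + 22
x₁ = 1.5 − 0.2·79 = -14.3
x₂ = -14.3 − 0.2·(-521.4) = 89.98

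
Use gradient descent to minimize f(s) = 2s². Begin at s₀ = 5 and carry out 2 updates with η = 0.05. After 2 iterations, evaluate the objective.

f′(s) = 4s
s₁ = 5 − 0.05·20 = 4
s₂ = 4 − 0.05·16 = 3.2
f(3.2) = 20.48

20.48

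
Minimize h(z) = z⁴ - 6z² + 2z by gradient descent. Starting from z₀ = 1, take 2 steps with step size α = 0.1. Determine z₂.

1.6816

h′(z) = 4z³ - 12z + 2
z₁ = 1 − 0.1·(-6) = 1.6
z₂ = 1.6 − 0.1·(-0.816) = 1.6816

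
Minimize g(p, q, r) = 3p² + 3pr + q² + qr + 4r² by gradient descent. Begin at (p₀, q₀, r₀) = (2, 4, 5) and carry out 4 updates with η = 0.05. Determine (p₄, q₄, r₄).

∇g = (6p + 3r, 2q + r, 3p + q + 8r)
(p₁, q₁, r₁) = (2, 4, 5) − 0.05·(27, 13, 50) = (0.65, 3.35, 2.5)
(p₂, q₂, r₂) = (0.65, 3.35, 2.5) − 0.05·(11.4, 9.2, 25.3) = (0.08, 2.89, 1.235)
(p₃, q₃, r₃) = (0.08, 2.89, 1.235) − 0.05·(4.185, 7.015, 13.01) = (-0.12925, 2.53925, 0.5845)
(p₄, q₄, r₄) = (-0.12925, 2.53925, 0.5845) − 0.05·(0.978, 5.663, 6.8275) = (-0.17815, 2.2561, 0.243125)

(-0.17815, 2.2561, 0.243125)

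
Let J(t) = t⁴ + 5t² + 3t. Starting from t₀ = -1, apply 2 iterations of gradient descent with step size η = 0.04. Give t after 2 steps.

-0.42790144

J′(t) = 4t³ + 10t + 3
t₁ = -1 − 0.04·(-11) = -0.56
t₂ = -0.56 − 0.04·(-3.302464) = -0.42790144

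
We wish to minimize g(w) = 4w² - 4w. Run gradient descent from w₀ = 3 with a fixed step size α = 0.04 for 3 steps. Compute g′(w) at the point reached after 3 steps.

6.28864

g′(w) = 8w - 4
Step 1: g′(3) = 20; w₁ = 3 − 0.04·20 = 2.2
Step 2: g′(2.2) = 13.6; w₂ = 2.2 − 0.04·13.6 = 1.656
Step 3: g′(1.656) = 9.248; w₃ = 1.656 − 0.04·9.248 = 1.28608
g′(w) at (1.28608) = 6.28864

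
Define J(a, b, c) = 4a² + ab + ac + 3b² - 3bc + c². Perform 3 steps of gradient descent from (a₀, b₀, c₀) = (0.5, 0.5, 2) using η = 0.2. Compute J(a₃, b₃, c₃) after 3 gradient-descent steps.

0.384

∇J = (8a + b + c, a + 6b - 3c, a - 3b + 2c)
(a₁, b₁, c₁) = (0.5, 0.5, 2) − 0.2·(6.5, -2.5, 3) = (-0.8, 1, 1.4)
(a₂, b₂, c₂) = (-0.8, 1, 1.4) − 0.2·(-4, 1, -1) = (0, 0.8, 1.6)
(a₃, b₃, c₃) = (0, 0.8, 1.6) − 0.2·(2.4, 0, 0.8) = (-0.48, 0.8, 1.44)
J(-0.48, 0.8, 1.44) = 0.384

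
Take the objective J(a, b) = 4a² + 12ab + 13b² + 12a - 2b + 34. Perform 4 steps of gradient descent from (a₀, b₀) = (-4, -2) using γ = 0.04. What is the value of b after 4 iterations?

1.47799552

∇J = (8a + 12b + 12, 12a + 26b - 2)
Step 1: at (-4, -2), ∇J = (-44, -102) → (-4, -2) − 0.04·(-44, -102) = (-2.24, 2.08)
Step 2: at (-2.24, 2.08), ∇J = (19.04, 25.2) → (-2.24, 2.08) − 0.04·(19.04, 25.2) = (-3.0016, 1.072)
Step 3: at (-3.0016, 1.072), ∇J = (0.8512, -10.1472) → (-3.0016, 1.072) − 0.04·(0.8512, -10.1472) = (-3.035648, 1.477888)
Step 4: at (-3.035648, 1.477888), ∇J = (5.449472, -0.002688) → (-3.035648, 1.477888) − 0.04·(5.449472, -0.002688) = (-3.25362688, 1.47799552)
b = 1.47799552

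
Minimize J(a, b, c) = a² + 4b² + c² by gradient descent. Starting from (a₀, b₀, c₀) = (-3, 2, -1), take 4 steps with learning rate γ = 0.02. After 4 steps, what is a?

-2.54803968

∇J = (2a, 8b, 2c)
Step 1: at (-3, 2, -1), ∇J = (-6, 16, -2) → (-3, 2, -1) − 0.02·(-6, 16, -2) = (-2.88, 1.68, -0.96)
Step 2: at (-2.88, 1.68, -0.96), ∇J = (-5.76, 13.44, -1.92) → (-2.88, 1.68, -0.96) − 0.02·(-5.76, 13.44, -1.92) = (-2.7648, 1.4112, -0.9216)
Step 3: at (-2.7648, 1.4112, -0.9216), ∇J = (-5.5296, 11.2896, -1.8432) → (-2.7648, 1.4112, -0.9216) − 0.02·(-5.5296, 11.2896, -1.8432) = (-2.654208, 1.185408, -0.884736)
Step 4: at (-2.654208, 1.185408, -0.884736), ∇J = (-5.308416, 9.483264, -1.769472) → (-2.654208, 1.185408, -0.884736) − 0.02·(-5.308416, 9.483264, -1.769472) = (-2.54803968, 0.99574272, -0.84934656)
a = -2.54803968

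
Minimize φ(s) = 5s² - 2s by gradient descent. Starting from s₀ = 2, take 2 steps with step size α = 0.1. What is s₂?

0.2

φ′(s) = 10s - 2
Step 1: φ′(2) = 18; s₁ = 2 − 0.1·18 = 0.2
Step 2: φ′(0.2) = 0; s₂ = 0.2 − 0.1·0 = 0.2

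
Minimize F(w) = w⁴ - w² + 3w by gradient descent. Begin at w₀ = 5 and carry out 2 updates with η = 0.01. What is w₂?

0.04138628

F′(w) = 4w³ - 2w + 3
Step 1: F′(5) = 493; w₁ = 5 − 0.01·493 = 0.07
Step 2: F′(0.07) = 2.861372; w₂ = 0.07 − 0.01·2.861372 = 0.04138628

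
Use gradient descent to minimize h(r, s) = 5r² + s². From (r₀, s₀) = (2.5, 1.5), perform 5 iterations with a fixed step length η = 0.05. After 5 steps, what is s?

∇h = (10r, 2s)
Step 1: at (2.5, 1.5), ∇h = (25, 3) → (2.5, 1.5) − 0.05·(25, 3) = (1.25, 1.35)
Step 2: at (1.25, 1.35), ∇h = (12.5, 2.7) → (1.25, 1.35) − 0.05·(12.5, 2.7) = (0.625, 1.215)
Step 3: at (0.625, 1.215), ∇h = (6.25, 2.43) → (0.625, 1.215) − 0.05·(6.25, 2.43) = (0.3125, 1.0935)
Step 4: at (0.3125, 1.0935), ∇h = (3.125, 2.187) → (0.3125, 1.0935) − 0.05·(3.125, 2.187) = (0.15625, 0.98415)
Step 5: at (0.15625, 0.98415), ∇h = (1.5625, 1.9683) → (0.15625, 0.98415) − 0.05·(1.5625, 1.9683) = (0.078125, 0.885735)
s = 0.885735

0.885735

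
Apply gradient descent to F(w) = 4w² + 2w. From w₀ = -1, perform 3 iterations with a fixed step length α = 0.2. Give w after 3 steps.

-0.088

F′(w) = 8w + 2
w₁ = -1 − 0.2·(-6) = 0.2
w₂ = 0.2 − 0.2·3.6 = -0.52
w₃ = -0.52 − 0.2·(-2.16) = -0.088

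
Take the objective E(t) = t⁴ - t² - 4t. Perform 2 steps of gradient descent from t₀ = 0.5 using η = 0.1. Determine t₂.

E′(t) = 4t³ - 2t - 4
t₁ = 0.5 − 0.1·(-4.5) = 0.95
t₂ = 0.95 − 0.1·(-2.4705) = 1.19705

1.19705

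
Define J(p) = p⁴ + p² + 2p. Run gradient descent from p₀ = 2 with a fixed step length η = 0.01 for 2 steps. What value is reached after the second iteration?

1.39753888

J′(p) = 4p³ + 2p + 2
p₁ = 2 − 0.01·38 = 1.62
p₂ = 1.62 − 0.01·22.246112 = 1.39753888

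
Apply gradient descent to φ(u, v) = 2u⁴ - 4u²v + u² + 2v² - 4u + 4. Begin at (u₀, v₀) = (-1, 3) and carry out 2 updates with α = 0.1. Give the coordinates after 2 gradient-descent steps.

(1.68, 2.92)

∇φ = (8u³ - 8uv + 2u - 4, -4u² + 4v)
(u₁, v₁) = (-1, 3) − 0.1·(10, 8) = (-2, 2.2)
(u₂, v₂) = (-2, 2.2) − 0.1·(-36.8, -7.2) = (1.68, 2.92)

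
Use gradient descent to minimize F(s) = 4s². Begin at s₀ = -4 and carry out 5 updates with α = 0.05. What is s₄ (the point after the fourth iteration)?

-0.5184

F′(s) = 8s
s₁ = -4 − 0.05·(-32) = -2.4
s₂ = -2.4 − 0.05·(-19.2) = -1.44
s₃ = -1.44 − 0.05·(-11.52) = -0.864
s₄ = -0.864 − 0.05·(-6.912) = -0.5184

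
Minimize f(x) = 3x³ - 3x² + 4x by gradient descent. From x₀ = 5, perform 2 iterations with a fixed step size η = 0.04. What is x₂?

-6.984576

f′(x) = 9x² - 6x + 4
Step 1: f′(5) = 199; x₁ = 5 − 0.04·199 = -2.96
Step 2: f′(-2.96) = 100.6144; x₂ = -2.96 − 0.04·100.6144 = -6.984576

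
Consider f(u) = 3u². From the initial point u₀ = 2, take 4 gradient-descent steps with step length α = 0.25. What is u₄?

f′(u) = 6u
Step 1: f′(2) = 12; u₁ = 2 − 0.25·12 = -1
Step 2: f′(-1) = -6; u₂ = -1 − 0.25·(-6) = 0.5
Step 3: f′(0.5) = 3; u₃ = 0.5 − 0.25·3 = -0.25
Step 4: f′(-0.25) = -1.5; u₄ = -0.25 − 0.25·(-1.5) = 0.125

0.125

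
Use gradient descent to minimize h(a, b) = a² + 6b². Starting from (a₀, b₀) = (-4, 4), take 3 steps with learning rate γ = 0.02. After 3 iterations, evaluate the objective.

31.023317778432

∇h = (2a, 12b)
Step 1: at (-4, 4), ∇h = (-8, 48) → (-4, 4) − 0.02·(-8, 48) = (-3.84, 3.04)
Step 2: at (-3.84, 3.04), ∇h = (-7.68, 36.48) → (-3.84, 3.04) − 0.02·(-7.68, 36.48) = (-3.6864, 2.3104)
Step 3: at (-3.6864, 2.3104), ∇h = (-7.3728, 27.7248) → (-3.6864, 2.3104) − 0.02·(-7.3728, 27.7248) = (-3.538944, 1.755904)
h(-3.538944, 1.755904) = 31.023317778432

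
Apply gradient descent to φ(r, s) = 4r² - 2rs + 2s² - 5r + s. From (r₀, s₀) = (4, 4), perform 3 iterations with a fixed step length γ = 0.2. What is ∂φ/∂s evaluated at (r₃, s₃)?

3.128

∇φ = (8r - 2s - 5, -2r + 4s + 1)
(r₁, s₁) = (4, 4) − 0.2·(19, 9) = (0.2, 2.2)
(r₂, s₂) = (0.2, 2.2) − 0.2·(-7.8, 9.4) = (1.76, 0.32)
(r₃, s₃) = (1.76, 0.32) − 0.2·(8.44, -1.24) = (0.072, 0.568)
∂φ/∂s at (0.072, 0.568) = 3.128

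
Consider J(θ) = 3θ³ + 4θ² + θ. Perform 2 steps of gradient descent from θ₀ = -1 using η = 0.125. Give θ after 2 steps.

-1.8828125

J′(θ) = 9θ² + 8θ + 1
θ₁ = -1 − 0.125·2 = -1.25
θ₂ = -1.25 − 0.125·5.0625 = -1.8828125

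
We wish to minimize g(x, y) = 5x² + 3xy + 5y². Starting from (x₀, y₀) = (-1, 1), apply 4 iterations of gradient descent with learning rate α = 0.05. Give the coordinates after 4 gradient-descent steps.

∇g = (10x + 3y, 3x + 10y)
Step 1: at (-1, 1), ∇g = (-7, 7) → (-1, 1) − 0.05·(-7, 7) = (-0.65, 0.65)
Step 2: at (-0.65, 0.65), ∇g = (-4.55, 4.55) → (-0.65, 0.65) − 0.05·(-4.55, 4.55) = (-0.4225, 0.4225)
Step 3: at (-0.4225, 0.4225), ∇g = (-2.9575, 2.9575) → (-0.4225, 0.4225) − 0.05·(-2.9575, 2.9575) = (-0.274625, 0.274625)
Step 4: at (-0.274625, 0.274625), ∇g = (-1.922375, 1.922375) → (-0.274625, 0.274625) − 0.05·(-1.922375, 1.922375) = (-0.17850625, 0.17850625)

(-0.17850625, 0.17850625)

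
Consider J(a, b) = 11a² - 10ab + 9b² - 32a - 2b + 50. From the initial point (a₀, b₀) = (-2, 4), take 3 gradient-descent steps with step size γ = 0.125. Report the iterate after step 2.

(-26.9375, 24.9375)

∇J = (22a - 10b - 32, -10a + 18b - 2)
Step 1: at (-2, 4), ∇J = (-116, 90) → (-2, 4) − 0.125·(-116, 90) = (12.5, -7.25)
Step 2: at (12.5, -7.25), ∇J = (315.5, -257.5) → (12.5, -7.25) − 0.125·(315.5, -257.5) = (-26.9375, 24.9375)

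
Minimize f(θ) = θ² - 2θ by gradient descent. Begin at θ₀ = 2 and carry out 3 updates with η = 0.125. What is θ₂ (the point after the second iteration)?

f′(θ) = 2θ - 2
θ₁ = 2 − 0.125·2 = 1.75
θ₂ = 1.75 − 0.125·1.5 = 1.5625

1.5625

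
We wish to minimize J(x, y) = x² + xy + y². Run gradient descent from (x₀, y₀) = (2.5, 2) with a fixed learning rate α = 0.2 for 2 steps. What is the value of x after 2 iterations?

∇J = (2x + y, x + 2y)
(x₁, y₁) = (2.5, 2) − 0.2·(7, 6.5) = (1.1, 0.7)
(x₂, y₂) = (1.1, 0.7) − 0.2·(2.9, 2.5) = (0.52, 0.2)
x = 0.52

0.52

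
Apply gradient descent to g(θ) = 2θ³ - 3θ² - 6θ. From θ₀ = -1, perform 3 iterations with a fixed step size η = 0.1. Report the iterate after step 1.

-1.6

g′(θ) = 6θ² - 6θ - 6
Step 1: g′(-1) = 6; θ₁ = -1 − 0.1·6 = -1.6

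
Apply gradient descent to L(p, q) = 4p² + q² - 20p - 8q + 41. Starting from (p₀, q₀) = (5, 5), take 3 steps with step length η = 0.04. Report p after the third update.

3.28608

∇L = (8p - 20, 2q - 8)
Step 1: at (5, 5), ∇L = (20, 2) → (5, 5) − 0.04·(20, 2) = (4.2, 4.92)
Step 2: at (4.2, 4.92), ∇L = (13.6, 1.84) → (4.2, 4.92) − 0.04·(13.6, 1.84) = (3.656, 4.8464)
Step 3: at (3.656, 4.8464), ∇L = (9.248, 1.6928) → (3.656, 4.8464) − 0.04·(9.248, 1.6928) = (3.28608, 4.778688)
p = 3.28608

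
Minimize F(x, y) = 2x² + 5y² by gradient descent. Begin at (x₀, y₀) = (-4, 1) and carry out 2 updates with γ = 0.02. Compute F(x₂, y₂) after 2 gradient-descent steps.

∇F = (4x, 10y)
(x₁, y₁) = (-4, 1) − 0.02·(-16, 10) = (-3.68, 0.8)
(x₂, y₂) = (-3.68, 0.8) − 0.02·(-14.72, 8) = (-3.3856, 0.64)
F(-3.3856, 0.64) = 24.97257472

24.97257472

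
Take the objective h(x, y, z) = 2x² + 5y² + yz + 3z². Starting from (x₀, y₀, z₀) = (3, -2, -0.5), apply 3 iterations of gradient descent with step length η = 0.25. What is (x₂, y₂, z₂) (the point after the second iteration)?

∇h = (4x, 10y + z, y + 6z)
Step 1: at (3, -2, -0.5), ∇h = (12, -20.5, -5) → (3, -2, -0.5) − 0.25·(12, -20.5, -5) = (0, 3.125, 0.75)
Step 2: at (0, 3.125, 0.75), ∇h = (0, 32, 7.625) → (0, 3.125, 0.75) − 0.25·(0, 32, 7.625) = (0, -4.875, -1.15625)

(0, -4.875, -1.15625)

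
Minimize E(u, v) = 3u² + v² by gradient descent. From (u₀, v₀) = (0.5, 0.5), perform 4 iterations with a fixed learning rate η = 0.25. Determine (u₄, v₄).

∇E = (6u, 2v)
(u₁, v₁) = (0.5, 0.5) − 0.25·(3, 1) = (-0.25, 0.25)
(u₂, v₂) = (-0.25, 0.25) − 0.25·(-1.5, 0.5) = (0.125, 0.125)
(u₃, v₃) = (0.125, 0.125) − 0.25·(0.75, 0.25) = (-0.0625, 0.0625)
(u₄, v₄) = (-0.0625, 0.0625) − 0.25·(-0.375, 0.125) = (0.03125, 0.03125)

(0.03125, 0.03125)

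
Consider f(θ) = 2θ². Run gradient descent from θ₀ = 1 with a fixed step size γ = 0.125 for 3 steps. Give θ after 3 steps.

0.125

f′(θ) = 4θ
Step 1: f′(1) = 4; θ₁ = 1 − 0.125·4 = 0.5
Step 2: f′(0.5) = 2; θ₂ = 0.5 − 0.125·2 = 0.25
Step 3: f′(0.25) = 1; θ₃ = 0.25 − 0.125·1 = 0.125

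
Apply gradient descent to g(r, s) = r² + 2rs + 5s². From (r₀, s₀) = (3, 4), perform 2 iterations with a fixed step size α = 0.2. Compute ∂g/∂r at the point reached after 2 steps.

14.64

∇g = (2r + 2s, 2r + 10s)
Step 1: at (3, 4), ∇g = (14, 46) → (3, 4) − 0.2·(14, 46) = (0.2, -5.2)
Step 2: at (0.2, -5.2), ∇g = (-10, -51.6) → (0.2, -5.2) − 0.2·(-10, -51.6) = (2.2, 5.12)
∂g/∂r at (2.2, 5.12) = 14.64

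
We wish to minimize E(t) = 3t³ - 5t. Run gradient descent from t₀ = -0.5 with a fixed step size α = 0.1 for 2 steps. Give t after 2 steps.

E′(t) = 9t² - 5
Step 1: E′(-0.5) = -2.75; t₁ = -0.5 − 0.1·(-2.75) = -0.225
Step 2: E′(-0.225) = -4.544375; t₂ = -0.225 − 0.1·(-4.544375) = 0.2294375

0.2294375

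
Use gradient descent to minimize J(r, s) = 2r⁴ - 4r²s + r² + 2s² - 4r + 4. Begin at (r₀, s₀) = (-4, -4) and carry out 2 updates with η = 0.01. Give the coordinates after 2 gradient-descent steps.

∇J = (8r³ - 8rs + 2r - 4, -4r² + 4s)
(r₁, s₁) = (-4, -4) − 0.01·(-652, -80) = (2.52, -3.2)
(r₂, s₂) = (2.52, -3.2) − 0.01·(193.576064, -38.2016) = (0.58423936, -2.817984)

(0.58423936, -2.817984)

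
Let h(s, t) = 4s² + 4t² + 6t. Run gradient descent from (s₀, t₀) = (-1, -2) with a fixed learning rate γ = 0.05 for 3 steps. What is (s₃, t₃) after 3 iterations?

∇h = (8s, 8t + 6)
Step 1: at (-1, -2), ∇h = (-8, -10) → (-1, -2) − 0.05·(-8, -10) = (-0.6, -1.5)
Step 2: at (-0.6, -1.5), ∇h = (-4.8, -6) → (-0.6, -1.5) − 0.05·(-4.8, -6) = (-0.36, -1.2)
Step 3: at (-0.36, -1.2), ∇h = (-2.88, -3.6) → (-0.36, -1.2) − 0.05·(-2.88, -3.6) = (-0.216, -1.02)

(-0.216, -1.02)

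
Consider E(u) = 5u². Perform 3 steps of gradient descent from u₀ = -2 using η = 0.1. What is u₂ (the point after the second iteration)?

E′(u) = 10u
Step 1: E′(-2) = -20; u₁ = -2 − 0.1·(-20) = 0
Step 2: E′(0) = 0; u₂ = 0 − 0.1·0 = 0

0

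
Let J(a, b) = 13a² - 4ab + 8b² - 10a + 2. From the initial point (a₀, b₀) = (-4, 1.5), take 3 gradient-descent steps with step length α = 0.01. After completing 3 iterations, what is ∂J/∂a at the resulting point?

∇J = (26a - 4b - 10, -4a + 16b)
(a₁, b₁) = (-4, 1.5) − 0.01·(-120, 40) = (-2.8, 1.1)
(a₂, b₂) = (-2.8, 1.1) − 0.01·(-87.2, 28.8) = (-1.928, 0.812)
(a₃, b₃) = (-1.928, 0.812) − 0.01·(-63.376, 20.704) = (-1.29424, 0.60496)
∂J/∂a at (-1.29424, 0.60496) = -46.07008

-46.07008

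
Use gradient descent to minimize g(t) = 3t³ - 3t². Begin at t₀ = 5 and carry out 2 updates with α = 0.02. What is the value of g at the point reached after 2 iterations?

g′(t) = 9t² - 6t
Step 1: g′(5) = 195; t₁ = 5 − 0.02·195 = 1.1
Step 2: g′(1.1) = 4.29; t₂ = 1.1 − 0.02·4.29 = 1.0142
g(1.0142) = 0.043818429864

0.043818429864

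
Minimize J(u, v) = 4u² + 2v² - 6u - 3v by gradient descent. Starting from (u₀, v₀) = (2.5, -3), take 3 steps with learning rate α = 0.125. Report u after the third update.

0.75

∇J = (8u - 6, 4v - 3)
(u₁, v₁) = (2.5, -3) − 0.125·(14, -15) = (0.75, -1.125)
(u₂, v₂) = (0.75, -1.125) − 0.125·(0, -7.5) = (0.75, -0.1875)
(u₃, v₃) = (0.75, -0.1875) − 0.125·(0, -3.75) = (0.75, 0.28125)
u = 0.75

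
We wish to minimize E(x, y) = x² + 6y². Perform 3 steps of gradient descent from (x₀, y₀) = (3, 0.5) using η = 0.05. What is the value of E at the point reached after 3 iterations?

4.789113

∇E = (2x, 12y)
(x₁, y₁) = (3, 0.5) − 0.05·(6, 6) = (2.7, 0.2)
(x₂, y₂) = (2.7, 0.2) − 0.05·(5.4, 2.4) = (2.43, 0.08)
(x₃, y₃) = (2.43, 0.08) − 0.05·(4.86, 0.96) = (2.187, 0.032)
E(2.187, 0.032) = 4.789113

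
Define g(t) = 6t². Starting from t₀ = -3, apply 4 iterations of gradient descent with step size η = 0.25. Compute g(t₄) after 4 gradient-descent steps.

13824

g′(t) = 12t
Step 1: g′(-3) = -36; t₁ = -3 − 0.25·(-36) = 6
Step 2: g′(6) = 72; t₂ = 6 − 0.25·72 = -12
Step 3: g′(-12) = -144; t₃ = -12 − 0.25·(-144) = 24
Step 4: g′(24) = 288; t₄ = 24 − 0.25·288 = -48
g(-48) = 13824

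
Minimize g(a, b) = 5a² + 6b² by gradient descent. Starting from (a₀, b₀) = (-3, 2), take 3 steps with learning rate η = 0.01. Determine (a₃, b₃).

(-2.187, 1.362944)

∇g = (10a, 12b)
(a₁, b₁) = (-3, 2) − 0.01·(-30, 24) = (-2.7, 1.76)
(a₂, b₂) = (-2.7, 1.76) − 0.01·(-27, 21.12) = (-2.43, 1.5488)
(a₃, b₃) = (-2.43, 1.5488) − 0.01·(-24.3, 18.5856) = (-2.187, 1.362944)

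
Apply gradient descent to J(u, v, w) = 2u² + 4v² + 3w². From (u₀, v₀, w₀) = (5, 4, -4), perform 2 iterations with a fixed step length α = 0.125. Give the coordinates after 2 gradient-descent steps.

∇J = (4u, 8v, 6w)
Step 1: at (5, 4, -4), ∇J = (20, 32, -24) → (5, 4, -4) − 0.125·(20, 32, -24) = (2.5, 0, -1)
Step 2: at (2.5, 0, -1), ∇J = (10, 0, -6) → (2.5, 0, -1) − 0.125·(10, 0, -6) = (1.25, 0, -0.25)

(1.25, 0, -0.25)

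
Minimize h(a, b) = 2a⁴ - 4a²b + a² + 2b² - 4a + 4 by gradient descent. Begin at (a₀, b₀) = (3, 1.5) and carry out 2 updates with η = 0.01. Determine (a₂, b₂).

(1.23487744, 1.783696)

∇h = (8a³ - 8ab + 2a - 4, -4a² + 4b)
Step 1: at (3, 1.5), ∇h = (182, -30) → (3, 1.5) − 0.01·(182, -30) = (1.18, 1.8)
Step 2: at (1.18, 1.8), ∇h = (-5.487744, 1.6304) → (1.18, 1.8) − 0.01·(-5.487744, 1.6304) = (1.23487744, 1.783696)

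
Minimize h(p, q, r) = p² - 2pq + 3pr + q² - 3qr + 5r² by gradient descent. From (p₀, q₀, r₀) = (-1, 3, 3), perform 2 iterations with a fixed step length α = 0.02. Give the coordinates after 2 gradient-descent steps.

∇h = (2p - 2q + 3r, -2p + 2q - 3r, 3p - 3q + 10r)
(p₁, q₁, r₁) = (-1, 3, 3) − 0.02·(1, -1, 18) = (-1.02, 3.02, 2.64)
(p₂, q₂, r₂) = (-1.02, 3.02, 2.64) − 0.02·(-0.16, 0.16, 14.28) = (-1.0168, 3.0168, 2.3544)

(-1.0168, 3.0168, 2.3544)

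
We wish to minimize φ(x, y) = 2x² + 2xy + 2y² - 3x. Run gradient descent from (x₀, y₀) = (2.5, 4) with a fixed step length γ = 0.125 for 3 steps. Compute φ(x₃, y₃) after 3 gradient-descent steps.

∇φ = (4x + 2y - 3, 2x + 4y)
Step 1: at (2.5, 4), ∇φ = (15, 21) → (2.5, 4) − 0.125·(15, 21) = (0.625, 1.375)
Step 2: at (0.625, 1.375), ∇φ = (2.25, 6.75) → (0.625, 1.375) − 0.125·(2.25, 6.75) = (0.34375, 0.53125)
Step 3: at (0.34375, 0.53125), ∇φ = (-0.5625, 2.8125) → (0.34375, 0.53125) − 0.125·(-0.5625, 2.8125) = (0.4140625, 0.1796875)
φ(0.4140625, 0.1796875) = -0.6859130859375

-0.6859130859375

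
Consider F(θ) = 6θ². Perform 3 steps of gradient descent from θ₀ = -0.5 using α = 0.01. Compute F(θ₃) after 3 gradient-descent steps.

0.696606130176

F′(θ) = 12θ
Step 1: F′(-0.5) = -6; θ₁ = -0.5 − 0.01·(-6) = -0.44
Step 2: F′(-0.44) = -5.28; θ₂ = -0.44 − 0.01·(-5.28) = -0.3872
Step 3: F′(-0.3872) = -4.6464; θ₃ = -0.3872 − 0.01·(-4.6464) = -0.340736
F(-0.340736) = 0.696606130176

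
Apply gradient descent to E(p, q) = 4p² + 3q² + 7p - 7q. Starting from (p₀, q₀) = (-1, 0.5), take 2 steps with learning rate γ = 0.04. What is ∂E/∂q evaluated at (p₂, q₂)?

-2.3104

∇E = (8p + 7, 6q - 7)
Step 1: at (-1, 0.5), ∇E = (-1, -4) → (-1, 0.5) − 0.04·(-1, -4) = (-0.96, 0.66)
Step 2: at (-0.96, 0.66), ∇E = (-0.68, -3.04) → (-0.96, 0.66) − 0.04·(-0.68, -3.04) = (-0.9328, 0.7816)
∂E/∂q at (-0.9328, 0.7816) = -2.3104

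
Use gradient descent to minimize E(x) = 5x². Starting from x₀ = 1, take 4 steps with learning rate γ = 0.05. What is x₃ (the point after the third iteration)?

E′(x) = 10x
x₁ = 1 − 0.05·10 = 0.5
x₂ = 0.5 − 0.05·5 = 0.25
x₃ = 0.25 − 0.05·2.5 = 0.125

0.125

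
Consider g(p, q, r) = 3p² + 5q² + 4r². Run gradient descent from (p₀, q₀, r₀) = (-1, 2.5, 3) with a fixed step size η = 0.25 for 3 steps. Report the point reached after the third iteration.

∇g = (6p, 10q, 8r)
Step 1: at (-1, 2.5, 3), ∇g = (-6, 25, 24) → (-1, 2.5, 3) − 0.25·(-6, 25, 24) = (0.5, -3.75, -3)
Step 2: at (0.5, -3.75, -3), ∇g = (3, -37.5, -24) → (0.5, -3.75, -3) − 0.25·(3, -37.5, -24) = (-0.25, 5.625, 3)
Step 3: at (-0.25, 5.625, 3), ∇g = (-1.5, 56.25, 24) → (-0.25, 5.625, 3) − 0.25·(-1.5, 56.25, 24) = (0.125, -8.4375, -3)

(0.125, -8.4375, -3)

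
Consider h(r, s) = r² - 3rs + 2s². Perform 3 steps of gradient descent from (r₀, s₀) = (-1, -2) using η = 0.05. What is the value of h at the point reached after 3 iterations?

0.0298956875

∇h = (2r - 3s, -3r + 4s)
Step 1: at (-1, -2), ∇h = (4, -5) → (-1, -2) − 0.05·(4, -5) = (-1.2, -1.75)
Step 2: at (-1.2, -1.75), ∇h = (2.85, -3.4) → (-1.2, -1.75) − 0.05·(2.85, -3.4) = (-1.3425, -1.58)
Step 3: at (-1.3425, -1.58), ∇h = (2.055, -2.2925) → (-1.3425, -1.58) − 0.05·(2.055, -2.2925) = (-1.44525, -1.465375)
h(-1.44525, -1.465375) = 0.0298956875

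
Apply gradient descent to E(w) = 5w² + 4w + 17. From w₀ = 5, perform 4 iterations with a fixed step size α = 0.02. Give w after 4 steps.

E′(w) = 10w + 4
Step 1: E′(5) = 54; w₁ = 5 − 0.02·54 = 3.92
Step 2: E′(3.92) = 43.2; w₂ = 3.92 − 0.02·43.2 = 3.056
Step 3: E′(3.056) = 34.56; w₃ = 3.056 − 0.02·34.56 = 2.3648
Step 4: E′(2.3648) = 27.648; w₄ = 2.3648 − 0.02·27.648 = 1.81184

1.81184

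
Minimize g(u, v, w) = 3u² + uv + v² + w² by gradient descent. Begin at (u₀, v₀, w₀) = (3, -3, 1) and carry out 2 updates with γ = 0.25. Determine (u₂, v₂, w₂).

∇g = (6u + v, u + 2v, 2w)
Step 1: at (3, -3, 1), ∇g = (15, -3, 2) → (3, -3, 1) − 0.25·(15, -3, 2) = (-0.75, -2.25, 0.5)
Step 2: at (-0.75, -2.25, 0.5), ∇g = (-6.75, -5.25, 1) → (-0.75, -2.25, 0.5) − 0.25·(-6.75, -5.25, 1) = (0.9375, -0.9375, 0.25)

(0.9375, -0.9375, 0.25)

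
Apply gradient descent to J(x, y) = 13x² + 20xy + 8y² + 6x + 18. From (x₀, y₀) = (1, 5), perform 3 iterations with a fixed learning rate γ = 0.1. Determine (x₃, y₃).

(-101.672, -74.28)

∇J = (26x + 20y + 6, 20x + 16y)
(x₁, y₁) = (1, 5) − 0.1·(132, 100) = (-12.2, -5)
(x₂, y₂) = (-12.2, -5) − 0.1·(-411.2, -324) = (28.92, 27.4)
(x₃, y₃) = (28.92, 27.4) − 0.1·(1305.92, 1016.8) = (-101.672, -74.28)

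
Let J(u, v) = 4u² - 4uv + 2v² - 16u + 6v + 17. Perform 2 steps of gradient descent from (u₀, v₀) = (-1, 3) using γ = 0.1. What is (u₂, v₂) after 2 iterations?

(2.44, 0.92)

∇J = (8u - 4v - 16, -4u + 4v + 6)
(u₁, v₁) = (-1, 3) − 0.1·(-36, 22) = (2.6, 0.8)
(u₂, v₂) = (2.6, 0.8) − 0.1·(1.6, -1.2) = (2.44, 0.92)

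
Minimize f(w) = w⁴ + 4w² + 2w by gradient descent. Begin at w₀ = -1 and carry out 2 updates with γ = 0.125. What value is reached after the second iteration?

f′(w) = 4w³ + 8w + 2
w₁ = -1 − 0.125·(-10) = 0.25
w₂ = 0.25 − 0.125·4.0625 = -0.2578125

-0.2578125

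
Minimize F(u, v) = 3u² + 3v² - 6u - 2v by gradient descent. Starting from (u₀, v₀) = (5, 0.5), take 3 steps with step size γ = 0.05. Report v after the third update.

∇F = (6u - 6, 6v - 2)
Step 1: at (5, 0.5), ∇F = (24, 1) → (5, 0.5) − 0.05·(24, 1) = (3.8, 0.45)
Step 2: at (3.8, 0.45), ∇F = (16.8, 0.7) → (3.8, 0.45) − 0.05·(16.8, 0.7) = (2.96, 0.415)
Step 3: at (2.96, 0.415), ∇F = (11.76, 0.49) → (2.96, 0.415) − 0.05·(11.76, 0.49) = (2.372, 0.3905)
v = 0.3905

0.3905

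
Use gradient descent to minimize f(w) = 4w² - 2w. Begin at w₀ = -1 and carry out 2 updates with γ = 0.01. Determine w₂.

-0.808

f′(w) = 8w - 2
Step 1: f′(-1) = -10; w₁ = -1 − 0.01·(-10) = -0.9
Step 2: f′(-0.9) = -9.2; w₂ = -0.9 − 0.01·(-9.2) = -0.808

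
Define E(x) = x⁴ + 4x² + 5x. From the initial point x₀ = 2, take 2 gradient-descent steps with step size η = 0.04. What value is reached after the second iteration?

-0.28132352

E′(x) = 4x³ + 8x + 5
x₁ = 2 − 0.04·53 = -0.12
x₂ = -0.12 − 0.04·4.033088 = -0.28132352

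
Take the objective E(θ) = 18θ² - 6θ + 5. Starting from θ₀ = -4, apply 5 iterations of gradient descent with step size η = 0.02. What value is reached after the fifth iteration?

0.15949568

E′(θ) = 36θ - 6
θ₁ = -4 − 0.02·(-150) = -1
θ₂ = -1 − 0.02·(-42) = -0.16
θ₃ = -0.16 − 0.02·(-11.76) = 0.0752
θ₄ = 0.0752 − 0.02·(-3.2928) = 0.141056
θ₅ = 0.141056 − 0.02·(-0.921984) = 0.15949568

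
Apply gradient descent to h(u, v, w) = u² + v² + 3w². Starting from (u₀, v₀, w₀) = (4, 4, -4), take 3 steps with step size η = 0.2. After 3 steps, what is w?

∇h = (2u, 2v, 6w)
(u₁, v₁, w₁) = (4, 4, -4) − 0.2·(8, 8, -24) = (2.4, 2.4, 0.8)
(u₂, v₂, w₂) = (2.4, 2.4, 0.8) − 0.2·(4.8, 4.8, 4.8) = (1.44, 1.44, -0.16)
(u₃, v₃, w₃) = (1.44, 1.44, -0.16) − 0.2·(2.88, 2.88, -0.96) = (0.864, 0.864, 0.032)
w = 0.032

0.032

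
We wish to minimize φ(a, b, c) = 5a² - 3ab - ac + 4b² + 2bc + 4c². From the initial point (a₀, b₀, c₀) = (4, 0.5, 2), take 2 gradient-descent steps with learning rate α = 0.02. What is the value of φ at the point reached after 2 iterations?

39.47709208

∇φ = (10a - 3b - c, -3a + 8b + 2c, -a + 2b + 8c)
(a₁, b₁, c₁) = (4, 0.5, 2) − 0.02·(36.5, -4, 13) = (3.27, 0.58, 1.74)
(a₂, b₂, c₂) = (3.27, 0.58, 1.74) − 0.02·(29.22, -1.69, 11.81) = (2.6856, 0.6138, 1.5038)
φ(2.6856, 0.6138, 1.5038) = 39.47709208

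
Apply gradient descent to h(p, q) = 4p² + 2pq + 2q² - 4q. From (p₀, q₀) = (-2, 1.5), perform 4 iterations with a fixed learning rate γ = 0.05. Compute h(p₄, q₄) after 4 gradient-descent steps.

∇h = (8p + 2q, 2p + 4q - 4)
Step 1: at (-2, 1.5), ∇h = (-13, -2) → (-2, 1.5) − 0.05·(-13, -2) = (-1.35, 1.6)
Step 2: at (-1.35, 1.6), ∇h = (-7.6, -0.3) → (-1.35, 1.6) − 0.05·(-7.6, -0.3) = (-0.97, 1.615)
Step 3: at (-0.97, 1.615), ∇h = (-4.53, 0.52) → (-0.97, 1.615) − 0.05·(-4.53, 0.52) = (-0.7435, 1.589)
Step 4: at (-0.7435, 1.589), ∇h = (-2.77, 0.869) → (-0.7435, 1.589) − 0.05·(-2.77, 0.869) = (-0.605, 1.54555)
h(-0.605, 1.54555) = -1.810765895

-1.810765895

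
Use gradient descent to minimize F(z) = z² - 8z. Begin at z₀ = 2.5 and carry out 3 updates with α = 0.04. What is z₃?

F′(z) = 2z - 8
z₁ = 2.5 − 0.04·(-3) = 2.62
z₂ = 2.62 − 0.04·(-2.76) = 2.7304
z₃ = 2.7304 − 0.04·(-2.5392) = 2.831968

2.831968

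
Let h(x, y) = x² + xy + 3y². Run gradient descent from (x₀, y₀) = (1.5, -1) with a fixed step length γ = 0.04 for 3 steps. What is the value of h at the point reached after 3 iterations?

1.843460898816

∇h = (2x + y, x + 6y)
(x₁, y₁) = (1.5, -1) − 0.04·(2, -4.5) = (1.42, -0.82)
(x₂, y₂) = (1.42, -0.82) − 0.04·(2.02, -3.5) = (1.3392, -0.68)
(x₃, y₃) = (1.3392, -0.68) − 0.04·(1.9984, -2.7408) = (1.259264, -0.570368)
h(1.259264, -0.570368) = 1.843460898816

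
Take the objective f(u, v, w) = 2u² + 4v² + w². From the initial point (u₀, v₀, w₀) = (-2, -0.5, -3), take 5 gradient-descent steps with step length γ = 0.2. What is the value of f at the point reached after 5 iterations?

0.0604669952

∇f = (4u, 8v, 2w)
(u₁, v₁, w₁) = (-2, -0.5, -3) − 0.2·(-8, -4, -6) = (-0.4, 0.3, -1.8)
(u₂, v₂, w₂) = (-0.4, 0.3, -1.8) − 0.2·(-1.6, 2.4, -3.6) = (-0.08, -0.18, -1.08)
(u₃, v₃, w₃) = (-0.08, -0.18, -1.08) − 0.2·(-0.32, -1.44, -2.16) = (-0.016, 0.108, -0.648)
(u₄, v₄, w₄) = (-0.016, 0.108, -0.648) − 0.2·(-0.064, 0.864, -1.296) = (-0.0032, -0.0648, -0.3888)
(u₅, v₅, w₅) = (-0.0032, -0.0648, -0.3888) − 0.2·(-0.0128, -0.5184, -0.7776) = (-0.00064, 0.03888, -0.23328)
f(-0.00064, 0.03888, -0.23328) = 0.0604669952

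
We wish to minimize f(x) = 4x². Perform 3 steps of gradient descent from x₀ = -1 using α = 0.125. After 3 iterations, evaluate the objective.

0

f′(x) = 8x
Step 1: f′(-1) = -8; x₁ = -1 − 0.125·(-8) = 0
Step 2: f′(0) = 0; x₂ = 0 − 0.125·0 = 0
Step 3: f′(0) = 0; x₃ = 0 − 0.125·0 = 0
f(0) = 0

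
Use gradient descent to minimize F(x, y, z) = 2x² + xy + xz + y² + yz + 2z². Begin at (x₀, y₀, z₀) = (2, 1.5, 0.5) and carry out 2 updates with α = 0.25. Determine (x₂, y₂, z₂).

∇F = (4x + y + z, x + 2y + z, x + y + 4z)
(x₁, y₁, z₁) = (2, 1.5, 0.5) − 0.25·(10, 5.5, 5.5) = (-0.5, 0.125, -0.875)
(x₂, y₂, z₂) = (-0.5, 0.125, -0.875) − 0.25·(-2.75, -1.125, -3.875) = (0.1875, 0.40625, 0.09375)

(0.1875, 0.40625, 0.09375)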